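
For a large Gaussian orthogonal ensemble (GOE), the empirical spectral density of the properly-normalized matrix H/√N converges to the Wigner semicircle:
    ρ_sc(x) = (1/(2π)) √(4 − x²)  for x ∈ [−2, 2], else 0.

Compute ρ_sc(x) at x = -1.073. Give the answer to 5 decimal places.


ρ_sc(x) = (1/(2π)) √(4 − x²). With x = -1.073:
  4 − x² = 4 − (-1.073)² = 4 − 1.151329 = 2.848671.
  √(4 − x²) = 1.687801.
  1/(2π) = 0.159155.
  ρ_sc(-1.073) = 0.159155 · 1.687801 = 0.268622.

Rounded to 5 decimal places: ρ_sc(-1.073) ≈ 0.26862.


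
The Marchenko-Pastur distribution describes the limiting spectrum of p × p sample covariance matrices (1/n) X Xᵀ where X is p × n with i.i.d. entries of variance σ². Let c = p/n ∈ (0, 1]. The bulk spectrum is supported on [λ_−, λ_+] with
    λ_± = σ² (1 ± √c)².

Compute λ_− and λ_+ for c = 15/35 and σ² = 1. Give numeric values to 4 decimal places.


c = 15/35 = 0.428571; √c = 0.654654.
λ_− = σ² (1 − √c)² = 1 · (1 − 0.654654)² = 1 · (0.345346)² = 0.119264.
λ_+ = σ² (1 + √c)² = 1 · (1 + 0.654654)² = 1 · (1.654654)² = 2.737879.

Rounded to 4 decimal places: λ_− ≈ 0.1193, λ_+ ≈ 2.7379.


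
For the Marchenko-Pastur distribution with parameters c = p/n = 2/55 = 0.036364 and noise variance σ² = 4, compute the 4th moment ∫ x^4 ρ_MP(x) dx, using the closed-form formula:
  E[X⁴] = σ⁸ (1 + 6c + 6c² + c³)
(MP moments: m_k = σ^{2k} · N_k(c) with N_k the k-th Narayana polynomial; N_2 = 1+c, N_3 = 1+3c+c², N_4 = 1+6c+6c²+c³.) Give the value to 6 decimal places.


E[X⁴] = σ⁸ (1 + 6c + 6c² + c³) (fourth MP moment). With σ² = 4 (so σ⁸ = 256) and c = 2/55 = 0.036364: E[X⁴] = 256 · (1 + 6·0.036364 + 6·(0.036364)² + (0.036364)³) = 256 · 1.226164.

So E[X^4] = 313.897929.


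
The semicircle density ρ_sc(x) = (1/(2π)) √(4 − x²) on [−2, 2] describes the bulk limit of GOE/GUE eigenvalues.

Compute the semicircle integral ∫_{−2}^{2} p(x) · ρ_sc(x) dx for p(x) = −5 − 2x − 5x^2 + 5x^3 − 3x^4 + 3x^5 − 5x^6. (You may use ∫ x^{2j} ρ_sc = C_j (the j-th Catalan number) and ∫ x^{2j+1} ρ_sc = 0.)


Write p(x) = Σ a_i x^i, split into monomials and integrate each against ρ_sc separately.
Using ∫ x^{2j} ρ_sc = C_j = (1/(j+1)) C(2j, j) (Catalan numbers) and ∫ x^{2j+1} ρ_sc = 0 (odd monomials vanish by symmetry):
  i = 0 (even): a_0 · C_{0} = -5 · 1 = -5
  i = 1 (odd): ∫ x^1 ρ_sc = 0 (vanishes)
  i = 2 (even): a_2 · C_{1} = -5 · 1 = -5
  i = 3 (odd): ∫ x^3 ρ_sc = 0 (vanishes)
  i = 4 (even): a_4 · C_{2} = -3 · 2 = -6
  i = 5 (odd): ∫ x^5 ρ_sc = 0 (vanishes)
  i = 6 (even): a_6 · C_{3} = -5 · 5 = -25

Summing the contributions: ∫_{−2}^{2} p(x) ρ_sc(x) dx = (-5) + (-5) + (-6) + (-25) = -41.


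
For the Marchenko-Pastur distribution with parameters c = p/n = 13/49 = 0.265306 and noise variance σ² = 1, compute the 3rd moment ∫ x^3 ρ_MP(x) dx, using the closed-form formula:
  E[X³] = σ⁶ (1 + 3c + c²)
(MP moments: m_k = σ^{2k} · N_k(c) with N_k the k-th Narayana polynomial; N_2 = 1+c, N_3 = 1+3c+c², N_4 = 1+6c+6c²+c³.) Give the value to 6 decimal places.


E[X³] = σ⁶ (1 + 3c + c²) (third MP moment). With σ² = 1 (so σ⁶ = 1) and c = 13/49 = 0.265306: E[X³] = 1 · (1 + 3·0.265306 + (0.265306)²) = 1 · 1.866306.

So E[X^3] = 1.866306.


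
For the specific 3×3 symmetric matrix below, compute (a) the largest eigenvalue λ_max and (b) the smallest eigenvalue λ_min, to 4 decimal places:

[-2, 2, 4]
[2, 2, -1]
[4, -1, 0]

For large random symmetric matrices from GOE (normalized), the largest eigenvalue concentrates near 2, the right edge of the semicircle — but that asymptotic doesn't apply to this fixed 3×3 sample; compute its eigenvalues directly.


Since M is real symmetric, all three eigenvalues are real; they are the roots of det(λI − M) = λ³ − (tr M) λ² + s λ − det M, where s is the sum of the principal 2×2 minors.
tr M = -2 + 2 + 0 = 0.
s = ((-2)·2 − 2²) + ((-2)·0 − 4²) + (2·0 − (-1)²) = -8 + (-16) + (-1) = -25.
det M (expand along row 1) = (-2)·(-1) − 2·4 + 4·(-10) = -46.
Characteristic polynomial: λ³ − 25λ + 46 = 0.
Substitute λ = y + (tr M)/3 = y + 0.000000 to remove the quadratic term: y³ + p·y + q = 0 with p = s − (tr M)²/3 = -25.000000 and q = −2(tr M)³/27 + (tr M)·s/3 − det M = 46.000000.
Three real roots ⇒ use the trigonometric (Viète) form: r = 2√(−p/3) = 5.773503, φ = arccos(3q/(p·r)) = arccos(-0.956092) = 2.844160 rad.
y_k = r·cos(φ/3 − 2πk/3) for k = 0, 1, 2 gives y = 3.367485, 2.377666, -5.745150.
λ_k = y_k + 0.000000 gives λ = 3.3675, 2.3777, -5.7452 (check: the sum is 0.0000 = tr M).

Hence λ_max = 3.3675 and λ_min = -5.7452.


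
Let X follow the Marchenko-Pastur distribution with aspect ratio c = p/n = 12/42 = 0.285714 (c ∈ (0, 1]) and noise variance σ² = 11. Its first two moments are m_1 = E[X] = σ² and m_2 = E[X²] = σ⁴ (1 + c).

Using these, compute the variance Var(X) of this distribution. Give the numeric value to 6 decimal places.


m_1 = E[X] = σ² = 11, so m_1² = 121.
m_2 = E[X²] = σ⁴ (1 + c) = 121 · (1 + 0.285714) = 121 · 1.285714 = 155.571429.
(Note m_2 − m_1² simplifies to c · σ⁴ = 0.285714 · 121.)

Var(X) = m_2 − m_1² = 155.571429 − 121 = 34.571429.


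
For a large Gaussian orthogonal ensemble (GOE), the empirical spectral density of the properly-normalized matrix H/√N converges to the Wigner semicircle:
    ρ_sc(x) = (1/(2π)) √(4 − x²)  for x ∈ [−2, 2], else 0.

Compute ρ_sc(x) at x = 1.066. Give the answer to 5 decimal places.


ρ_sc(x) = (1/(2π)) √(4 − x²). With x = 1.066:
  4 − x² = 4 − (1.066)² = 4 − 1.136356 = 2.863644.
  √(4 − x²) = 1.692230.
  1/(2π) = 0.159155.
  ρ_sc(1.066) = 0.159155 · 1.692230 = 0.269327.

Rounded to 5 decimal places: ρ_sc(1.066) ≈ 0.26933.


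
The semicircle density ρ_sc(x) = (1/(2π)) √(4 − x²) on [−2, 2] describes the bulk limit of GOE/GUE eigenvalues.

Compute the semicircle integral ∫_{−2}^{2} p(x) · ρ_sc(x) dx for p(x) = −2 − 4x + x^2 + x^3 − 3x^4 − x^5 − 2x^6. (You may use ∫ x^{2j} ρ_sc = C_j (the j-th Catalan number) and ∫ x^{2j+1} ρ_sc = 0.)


Write p(x) = Σ a_i x^i, split into monomials and integrate each against ρ_sc separately.
Using ∫ x^{2j} ρ_sc = C_j = (1/(j+1)) C(2j, j) (Catalan numbers) and ∫ x^{2j+1} ρ_sc = 0 (odd monomials vanish by symmetry):
  i = 0 (even): a_0 · C_{0} = -2 · 1 = -2
  i = 1 (odd): ∫ x^1 ρ_sc = 0 (vanishes)
  i = 2 (even): a_2 · C_{1} = 1 · 1 = 1
  i = 3 (odd): ∫ x^3 ρ_sc = 0 (vanishes)
  i = 4 (even): a_4 · C_{2} = -3 · 2 = -6
  i = 5 (odd): ∫ x^5 ρ_sc = 0 (vanishes)
  i = 6 (even): a_6 · C_{3} = -2 · 5 = -10

Summing the contributions: ∫_{−2}^{2} p(x) ρ_sc(x) dx = (-2) + 1 + (-6) + (-10) = -17.


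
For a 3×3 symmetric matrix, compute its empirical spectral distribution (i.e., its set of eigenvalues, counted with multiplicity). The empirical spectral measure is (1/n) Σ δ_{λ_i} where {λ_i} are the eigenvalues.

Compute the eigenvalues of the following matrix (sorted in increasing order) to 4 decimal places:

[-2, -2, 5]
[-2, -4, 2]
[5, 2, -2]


Since M is real symmetric, all three eigenvalues are real; they are the roots of det(λI − M) = λ³ − (tr M) λ² + s λ − det M, where s is the sum of the principal 2×2 minors.
tr M = -2 + (-4) + (-2) = -8.
s = ((-2)·(-4) − (-2)²) + ((-2)·(-2) − 5²) + ((-4)·(-2) − 2²) = 4 + (-21) + 4 = -13.
det M (expand along row 1) = (-2)·4 − (-2)·(-6) + 5·16 = 60.
Characteristic polynomial: λ³ + 8λ² − 13λ − 60 = 0.
Substitute λ = y + (tr M)/3 = y − 2.666667 to remove the quadratic term: y³ + p·y + q = 0 with p = s − (tr M)²/3 = -34.333333 and q = −2(tr M)³/27 + (tr M)·s/3 − det M = 12.592593.
Three real roots ⇒ use the trigonometric (Viète) form: r = 2√(−p/3) = 6.765928, φ = arccos(3q/(p·r)) = arccos(-0.162627) = 1.734149 rad.
y_k = r·cos(φ/3 − 2πk/3) for k = 0, 1, 2 gives y = 5.666667, 0.368229, -6.034895.
λ_k = y_k − 2.666667 gives λ = 3.0000, -2.2984, -8.7016 (check: the sum is -8.0000 = tr M).

Eigenvalues sorted in increasing order: [-8.7016, -2.2984, 3.0000].


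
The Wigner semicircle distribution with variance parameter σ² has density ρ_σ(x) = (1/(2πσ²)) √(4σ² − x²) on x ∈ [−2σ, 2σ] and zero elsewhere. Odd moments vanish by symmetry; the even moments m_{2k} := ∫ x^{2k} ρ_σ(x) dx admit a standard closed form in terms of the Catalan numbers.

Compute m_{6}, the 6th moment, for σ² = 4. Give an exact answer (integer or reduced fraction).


By the scaled semicircle moment identity, m_{2k} = σ^{2k} · C_k with k = 3.
C_3 = (1/(k+1)) · C(2k, k) = (1/4) · C(6, 3) = (1/4) · 20 = 5.
σ^{2k} = (σ²)^k = (4)^3 = 64.

Therefore m_{6} = σ^{6} · C_3 = 64 · 5 = 320.


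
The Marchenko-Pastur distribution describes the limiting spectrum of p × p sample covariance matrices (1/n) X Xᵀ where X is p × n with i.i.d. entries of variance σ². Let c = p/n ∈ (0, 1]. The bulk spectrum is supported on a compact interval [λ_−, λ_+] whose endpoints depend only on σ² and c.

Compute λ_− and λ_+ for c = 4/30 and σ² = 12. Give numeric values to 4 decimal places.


c = 4/30 = 0.133333; √c = 0.365148.
λ_− = σ² (1 − √c)² = 12 · (1 − 0.365148)² = 12 · (0.634852)² = 4.836439.
λ_+ = σ² (1 + √c)² = 12 · (1 + 0.365148)² = 12 · (1.365148)² = 22.363561.

Rounded to 4 decimal places: λ_− ≈ 4.8364, λ_+ ≈ 22.3636.


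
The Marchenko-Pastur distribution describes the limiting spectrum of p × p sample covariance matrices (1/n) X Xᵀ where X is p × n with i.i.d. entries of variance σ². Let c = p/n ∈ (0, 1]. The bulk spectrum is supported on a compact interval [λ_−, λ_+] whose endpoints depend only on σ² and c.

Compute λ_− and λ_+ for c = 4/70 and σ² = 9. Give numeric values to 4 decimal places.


c = 4/70 = 0.057143; √c = 0.239046.
λ_− = σ² (1 − √c)² = 9 · (1 − 0.239046)² = 9 · (0.760954)² = 5.211463.
λ_+ = σ² (1 + √c)² = 9 · (1 + 0.239046)² = 9 · (1.239046)² = 13.817109.

Rounded to 4 decimal places: λ_− ≈ 5.2115, λ_+ ≈ 13.8171.


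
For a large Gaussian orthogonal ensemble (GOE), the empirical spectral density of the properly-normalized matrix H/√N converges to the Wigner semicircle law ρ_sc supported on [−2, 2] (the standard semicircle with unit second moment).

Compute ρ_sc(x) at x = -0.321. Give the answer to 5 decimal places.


ρ_sc(x) = (1/(2π)) √(4 − x²). With x = -0.321:
  4 − x² = 4 − (-0.321)² = 4 − 0.103041 = 3.896959.
  √(4 − x²) = 1.974072.
  1/(2π) = 0.159155.
  ρ_sc(-0.321) = 0.159155 · 1.974072 = 0.314183.

Rounded to 5 decimal places: ρ_sc(-0.321) ≈ 0.31418.


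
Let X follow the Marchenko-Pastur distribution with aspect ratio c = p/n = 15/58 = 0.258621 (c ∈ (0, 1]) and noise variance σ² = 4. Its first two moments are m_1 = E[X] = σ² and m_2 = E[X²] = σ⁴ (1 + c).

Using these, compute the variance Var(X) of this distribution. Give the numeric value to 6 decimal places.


m_1 = E[X] = σ² = 4, so m_1² = 16.
m_2 = E[X²] = σ⁴ (1 + c) = 16 · (1 + 0.258621) = 16 · 1.258621 = 20.137931.
(Note m_2 − m_1² simplifies to c · σ⁴ = 0.258621 · 16.)

Var(X) = m_2 − m_1² = 20.137931 − 16 = 4.137931.


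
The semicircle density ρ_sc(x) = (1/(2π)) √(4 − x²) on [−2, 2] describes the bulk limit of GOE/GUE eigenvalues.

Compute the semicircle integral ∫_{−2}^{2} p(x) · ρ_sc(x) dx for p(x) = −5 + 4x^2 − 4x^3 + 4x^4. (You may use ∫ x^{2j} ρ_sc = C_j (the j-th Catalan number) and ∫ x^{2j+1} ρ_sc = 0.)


Write p(x) = Σ a_i x^i, split into monomials and integrate each against ρ_sc separately.
Using ∫ x^{2j} ρ_sc = C_j = (1/(j+1)) C(2j, j) (Catalan numbers) and ∫ x^{2j+1} ρ_sc = 0 (odd monomials vanish by symmetry):
  i = 0 (even): a_0 · C_{0} = -5 · 1 = -5
  i = 2 (even): a_2 · C_{1} = 4 · 1 = 4
  i = 3 (odd): ∫ x^3 ρ_sc = 0 (vanishes)
  i = 4 (even): a_4 · C_{2} = 4 · 2 = 8

Summing the contributions: ∫_{−2}^{2} p(x) ρ_sc(x) dx = (-5) + 4 + 8 = 7.


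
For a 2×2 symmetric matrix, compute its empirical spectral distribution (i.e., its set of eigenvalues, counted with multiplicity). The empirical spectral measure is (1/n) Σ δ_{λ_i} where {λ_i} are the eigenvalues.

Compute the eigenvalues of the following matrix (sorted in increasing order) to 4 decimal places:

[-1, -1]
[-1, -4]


Since M is real symmetric, both eigenvalues are real; they are the roots of det(λI − M) = λ² − (tr M) λ + det M.
tr M = -1 + (-4) = -5.
det M = (-1)·(-4) − (-1)² = 4 − 1 = 3.
Characteristic polynomial: λ² + 5λ + 3 = 0.
Discriminant Δ = (tr M)² − 4·det M = 25 − 12 = 13; √Δ = 3.605551.
λ = (tr M ± √Δ)/2 = (-5 ± 3.605551)/2, giving (tr M − √Δ)/2 = -4.3028 and (tr M + √Δ)/2 = -0.6972.

Eigenvalues sorted in increasing order: [-4.3028, -0.6972].


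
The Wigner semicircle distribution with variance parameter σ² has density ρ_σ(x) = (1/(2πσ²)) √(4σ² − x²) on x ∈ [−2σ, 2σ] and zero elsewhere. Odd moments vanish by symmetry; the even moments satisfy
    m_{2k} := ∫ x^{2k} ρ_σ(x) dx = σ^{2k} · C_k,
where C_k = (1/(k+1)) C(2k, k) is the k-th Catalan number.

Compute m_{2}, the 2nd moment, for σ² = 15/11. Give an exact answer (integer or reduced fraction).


By the scaled semicircle moment identity, m_{2k} = σ^{2k} · C_k with k = 1.
C_1 = (1/(k+1)) · C(2k, k) = (1/2) · C(2, 1) = (1/2) · 2 = 1.
σ^{2k} = (σ²)^k = (15/11)^1 = 15/11.

Therefore m_{2} = σ^{2} · C_1 = (15/11) · 1 = 15/11.


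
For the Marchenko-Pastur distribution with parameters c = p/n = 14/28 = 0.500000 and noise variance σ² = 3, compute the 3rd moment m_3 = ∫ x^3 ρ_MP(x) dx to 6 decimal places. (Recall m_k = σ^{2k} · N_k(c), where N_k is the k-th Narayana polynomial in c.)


E[X³] = σ⁶ (1 + 3c + c²) (third MP moment). With σ² = 3 (so σ⁶ = 27) and c = 14/28 = 0.500000: E[X³] = 27 · (1 + 3·0.500000 + (0.500000)²) = 27 · 2.750000.

So E[X^3] = 74.250000.


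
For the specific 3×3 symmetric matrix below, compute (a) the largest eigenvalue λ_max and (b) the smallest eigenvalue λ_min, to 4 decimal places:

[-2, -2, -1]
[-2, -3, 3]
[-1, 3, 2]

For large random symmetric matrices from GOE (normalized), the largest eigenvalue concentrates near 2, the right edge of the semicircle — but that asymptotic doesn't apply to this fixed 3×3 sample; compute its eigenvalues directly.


Since M is real symmetric, all three eigenvalues are real; they are the roots of det(λI − M) = λ³ − (tr M) λ² + s λ − det M, where s is the sum of the principal 2×2 minors.
tr M = -2 + (-3) + 2 = -3.
s = ((-2)·(-3) − (-2)²) + ((-2)·2 − (-1)²) + ((-3)·2 − 3²) = 2 + (-5) + (-15) = -18.
det M (expand along row 1) = (-2)·(-15) − (-2)·(-1) + (-1)·(-9) = 37.
Characteristic polynomial: λ³ + 3λ² − 18λ − 37 = 0.
Substitute λ = y + (tr M)/3 = y − 1.000000 to remove the quadratic term: y³ + p·y + q = 0 with p = s − (tr M)²/3 = -21.000000 and q = −2(tr M)³/27 + (tr M)·s/3 − det M = -17.000000.
Three real roots ⇒ use the trigonometric (Viète) form: r = 2√(−p/3) = 5.291503, φ = arccos(3q/(p·r)) = arccos(0.458957) = 1.093976 rad.
y_k = r·cos(φ/3 − 2πk/3) for k = 0, 1, 2 gives y = 4.943563, -0.837496, -4.106067.
λ_k = y_k − 1.000000 gives λ = 3.9436, -1.8375, -5.1061 (check: the sum is -3.0000 = tr M).

Hence λ_max = 3.9436 and λ_min = -5.1061.


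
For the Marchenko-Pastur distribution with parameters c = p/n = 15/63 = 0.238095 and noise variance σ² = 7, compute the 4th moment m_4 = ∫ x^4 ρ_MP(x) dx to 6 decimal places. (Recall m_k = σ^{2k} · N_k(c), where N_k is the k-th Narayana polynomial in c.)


E[X⁴] = σ⁸ (1 + 6c + 6c² + c³) (fourth MP moment). With σ² = 7 (so σ⁸ = 2401) and c = 15/63 = 0.238095: E[X⁴] = 2401 · (1 + 6·0.238095 + 6·(0.238095)² + (0.238095)³) = 2401 · 2.782205.

So E[X^4] = 6680.074074.


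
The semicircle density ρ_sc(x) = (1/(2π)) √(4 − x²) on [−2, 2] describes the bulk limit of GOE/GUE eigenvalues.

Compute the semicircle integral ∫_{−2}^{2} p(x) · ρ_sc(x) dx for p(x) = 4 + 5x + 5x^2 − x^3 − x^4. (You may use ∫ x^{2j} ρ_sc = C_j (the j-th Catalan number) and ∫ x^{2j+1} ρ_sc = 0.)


Write p(x) = Σ a_i x^i, split into monomials and integrate each against ρ_sc separately.
Using ∫ x^{2j} ρ_sc = C_j = (1/(j+1)) C(2j, j) (Catalan numbers) and ∫ x^{2j+1} ρ_sc = 0 (odd monomials vanish by symmetry):
  i = 0 (even): a_0 · C_{0} = 4 · 1 = 4
  i = 1 (odd): ∫ x^1 ρ_sc = 0 (vanishes)
  i = 2 (even): a_2 · C_{1} = 5 · 1 = 5
  i = 3 (odd): ∫ x^3 ρ_sc = 0 (vanishes)
  i = 4 (even): a_4 · C_{2} = -1 · 2 = -2

Summing the contributions: ∫_{−2}^{2} p(x) ρ_sc(x) dx = 4 + 5 + (-2) = 7.


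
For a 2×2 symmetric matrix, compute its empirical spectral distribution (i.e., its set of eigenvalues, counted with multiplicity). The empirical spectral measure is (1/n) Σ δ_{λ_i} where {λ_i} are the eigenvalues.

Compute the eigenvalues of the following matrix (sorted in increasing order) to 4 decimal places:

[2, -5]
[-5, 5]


Since M is real symmetric, both eigenvalues are real; they are the roots of det(λI − M) = λ² − (tr M) λ + det M.
tr M = 2 + 5 = 7.
det M = 2·5 − (-5)² = 10 − 25 = -15.
Characteristic polynomial: λ² − 7λ − 15 = 0.
Discriminant Δ = (tr M)² − 4·det M = 49 − (-60) = 109; √Δ = 10.440307.
λ = (tr M ± √Δ)/2 = (7 ± 10.440307)/2, giving (tr M − √Δ)/2 = -1.7202 and (tr M + √Δ)/2 = 8.7202.

Eigenvalues sorted in increasing order: [-1.7202, 8.7202].


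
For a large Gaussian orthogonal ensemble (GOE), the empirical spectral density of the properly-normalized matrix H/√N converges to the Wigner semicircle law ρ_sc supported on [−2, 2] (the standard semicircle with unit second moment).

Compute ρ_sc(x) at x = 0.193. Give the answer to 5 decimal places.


ρ_sc(x) = (1/(2π)) √(4 − x²). With x = 0.193:
  4 − x² = 4 − (0.193)² = 4 − 0.037249 = 3.962751.
  √(4 − x²) = 1.990666.
  1/(2π) = 0.159155.
  ρ_sc(0.193) = 0.159155 · 1.990666 = 0.316824.

Rounded to 5 decimal places: ρ_sc(0.193) ≈ 0.31682.


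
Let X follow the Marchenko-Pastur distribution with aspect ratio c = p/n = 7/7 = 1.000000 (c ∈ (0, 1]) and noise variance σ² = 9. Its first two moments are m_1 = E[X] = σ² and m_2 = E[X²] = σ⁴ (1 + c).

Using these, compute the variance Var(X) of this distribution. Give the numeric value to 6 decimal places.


m_1 = E[X] = σ² = 9, so m_1² = 81.
m_2 = E[X²] = σ⁴ (1 + c) = 81 · (1 + 1.000000) = 81 · 2.000000 = 162.000000.
(Note m_2 − m_1² simplifies to c · σ⁴ = 1.000000 · 81.)

Var(X) = m_2 − m_1² = 162.000000 − 81 = 81.000000.


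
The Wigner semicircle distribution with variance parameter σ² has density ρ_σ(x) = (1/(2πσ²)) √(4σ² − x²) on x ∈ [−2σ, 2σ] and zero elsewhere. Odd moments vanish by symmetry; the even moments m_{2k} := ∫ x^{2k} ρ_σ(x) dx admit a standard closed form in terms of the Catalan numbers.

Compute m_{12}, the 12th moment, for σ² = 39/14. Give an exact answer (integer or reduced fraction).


By the scaled semicircle moment identity, m_{2k} = σ^{2k} · C_k with k = 6.
C_6 = (1/(k+1)) · C(2k, k) = (1/7) · C(12, 6) = (1/7) · 924 = 132.
σ^{2k} = (σ²)^k = (39/14)^6 = 3518743761/7529536.

Therefore m_{12} = σ^{12} · C_6 = (3518743761/7529536) · 132 = 116118544113/1882384.


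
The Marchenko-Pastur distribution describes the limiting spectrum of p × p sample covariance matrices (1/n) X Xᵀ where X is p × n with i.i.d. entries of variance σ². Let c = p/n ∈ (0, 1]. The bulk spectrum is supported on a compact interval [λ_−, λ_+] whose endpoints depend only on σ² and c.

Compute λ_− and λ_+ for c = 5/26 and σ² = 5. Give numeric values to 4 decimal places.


c = 5/26 = 0.192308; √c = 0.438529.
λ_− = σ² (1 − √c)² = 5 · (1 − 0.438529)² = 5 · (0.561471)² = 1.576248.
λ_+ = σ² (1 + √c)² = 5 · (1 + 0.438529)² = 5 · (1.438529)² = 10.346829.

Rounded to 4 decimal places: λ_− ≈ 1.5762, λ_+ ≈ 10.3468.


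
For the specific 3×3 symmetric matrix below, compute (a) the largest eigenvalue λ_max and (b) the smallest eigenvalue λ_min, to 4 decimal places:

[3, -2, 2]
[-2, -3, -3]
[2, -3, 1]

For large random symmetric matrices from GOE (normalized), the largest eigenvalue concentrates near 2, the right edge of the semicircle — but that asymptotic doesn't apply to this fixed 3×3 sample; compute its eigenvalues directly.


Since M is real symmetric, all three eigenvalues are real; they are the roots of det(λI − M) = λ³ − (tr M) λ² + s λ − det M, where s is the sum of the principal 2×2 minors.
tr M = 3 + (-3) + 1 = 1.
s = (3·(-3) − (-2)²) + (3·1 − 2²) + ((-3)·1 − (-3)²) = -13 + (-1) + (-12) = -26.
det M (expand along row 1) = 3·(-12) − (-2)·4 + 2·12 = -4.
Characteristic polynomial: λ³ − λ² − 26λ + 4 = 0.
Substitute λ = y + (tr M)/3 = y + 0.333333 to remove the quadratic term: y³ + p·y + q = 0 with p = s − (tr M)²/3 = -26.333333 and q = −2(tr M)³/27 + (tr M)·s/3 − det M = -4.740741.
Three real roots ⇒ use the trigonometric (Viète) form: r = 2√(−p/3) = 5.925463, φ = arccos(3q/(p·r)) = arccos(0.091146) = 1.479523 rad.
y_k = r·cos(φ/3 − 2πk/3) for k = 0, 1, 2 gives y = 5.219352, -0.180251, -5.039101.
λ_k = y_k + 0.333333 gives λ = 5.5527, 0.1531, -4.7058 (check: the sum is 1.0000 = tr M).

Hence λ_max = 5.5527 and λ_min = -4.7058.


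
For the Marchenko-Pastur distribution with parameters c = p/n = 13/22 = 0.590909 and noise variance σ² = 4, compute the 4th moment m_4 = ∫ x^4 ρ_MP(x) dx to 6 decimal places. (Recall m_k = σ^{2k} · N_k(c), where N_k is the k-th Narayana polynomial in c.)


E[X⁴] = σ⁸ (1 + 6c + 6c² + c³) (fourth MP moment). With σ² = 4 (so σ⁸ = 256) and c = 13/22 = 0.590909: E[X⁴] = 256 · (1 + 6·0.590909 + 6·(0.590909)² + (0.590909)³) = 256 · 6.846826.

So E[X^4] = 1752.787378.


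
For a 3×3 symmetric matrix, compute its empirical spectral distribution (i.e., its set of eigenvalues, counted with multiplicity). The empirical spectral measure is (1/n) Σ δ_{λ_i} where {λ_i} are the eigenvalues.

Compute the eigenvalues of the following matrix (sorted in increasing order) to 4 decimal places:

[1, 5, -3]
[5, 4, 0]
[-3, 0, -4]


Since M is real symmetric, all three eigenvalues are real; they are the roots of det(λI − M) = λ³ − (tr M) λ² + s λ − det M, where s is the sum of the principal 2×2 minors.
tr M = 1 + 4 + (-4) = 1.
s = (1·4 − 5²) + (1·(-4) − (-3)²) + (4·(-4) − 0²) = -21 + (-13) + (-16) = -50.
det M (expand along row 1) = 1·(-16) − 5·(-20) + (-3)·12 = 48.
Characteristic polynomial: λ³ − λ² − 50λ − 48 = 0.
Substitute λ = y + (tr M)/3 = y + 0.333333 to remove the quadratic term: y³ + p·y + q = 0 with p = s − (tr M)²/3 = -50.333333 and q = −2(tr M)³/27 + (tr M)·s/3 − det M = -64.740741.
Three real roots ⇒ use the trigonometric (Viète) form: r = 2√(−p/3) = 8.192137, φ = arccos(3q/(p·r)) = arccos(0.471027) = 1.080341 rad.
y_k = r·cos(φ/3 − 2πk/3) for k = 0, 1, 2 gives y = 7.666667, -1.333333, -6.333333.
λ_k = y_k + 0.333333 gives λ = 8.0000, -1.0000, -6.0000 (check: the sum is 1.0000 = tr M).

Eigenvalues sorted in increasing order: [-6.0000, -1.0000, 8.0000].


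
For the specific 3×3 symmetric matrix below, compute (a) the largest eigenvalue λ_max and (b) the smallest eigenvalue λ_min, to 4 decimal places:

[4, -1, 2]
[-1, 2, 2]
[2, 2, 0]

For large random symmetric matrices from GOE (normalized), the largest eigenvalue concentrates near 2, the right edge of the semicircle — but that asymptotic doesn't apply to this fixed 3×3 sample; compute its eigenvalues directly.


Since M is real symmetric, all three eigenvalues are real; they are the roots of det(λI − M) = λ³ − (tr M) λ² + s λ − det M, where s is the sum of the principal 2×2 minors.
tr M = 4 + 2 + 0 = 6.
s = (4·2 − (-1)²) + (4·0 − 2²) + (2·0 − 2²) = 7 + (-4) + (-4) = -1.
det M (expand along row 1) = 4·(-4) − (-1)·(-4) + 2·(-6) = -32.
Characteristic polynomial: λ³ − 6λ² − λ + 32 = 0.
Substitute λ = y + (tr M)/3 = y + 2.000000 to remove the quadratic term: y³ + p·y + q = 0 with p = s − (tr M)²/3 = -13.000000 and q = −2(tr M)³/27 + (tr M)·s/3 − det M = 14.000000.
Three real roots ⇒ use the trigonometric (Viète) form: r = 2√(−p/3) = 4.163332, φ = arccos(3q/(p·r)) = arccos(-0.776006) = 2.459104 rad.
y_k = r·cos(φ/3 − 2πk/3) for k = 0, 1, 2 gives y = 2.841222, 1.214838, -4.056060.
λ_k = y_k + 2.000000 gives λ = 4.8412, 3.2148, -2.0561 (check: the sum is 6.0000 = tr M).

Hence λ_max = 4.8412 and λ_min = -2.0561.


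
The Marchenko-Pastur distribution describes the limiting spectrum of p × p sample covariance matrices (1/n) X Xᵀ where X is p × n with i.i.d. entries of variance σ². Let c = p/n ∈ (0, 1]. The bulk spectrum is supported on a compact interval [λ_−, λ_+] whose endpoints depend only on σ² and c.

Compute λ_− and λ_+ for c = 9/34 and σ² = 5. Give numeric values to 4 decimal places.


c = 9/34 = 0.264706; √c = 0.514496.
λ_− = σ² (1 − √c)² = 5 · (1 − 0.514496)² = 5 · (0.485504)² = 1.178572.
λ_+ = σ² (1 + √c)² = 5 · (1 + 0.514496)² = 5 · (1.514496)² = 11.468487.

Rounded to 4 decimal places: λ_− ≈ 1.1786, λ_+ ≈ 11.4685.


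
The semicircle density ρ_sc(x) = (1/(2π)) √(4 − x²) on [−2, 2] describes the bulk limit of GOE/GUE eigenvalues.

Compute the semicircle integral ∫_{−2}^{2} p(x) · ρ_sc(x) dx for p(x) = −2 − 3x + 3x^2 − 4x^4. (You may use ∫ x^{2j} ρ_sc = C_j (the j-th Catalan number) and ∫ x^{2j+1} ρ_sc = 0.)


Write p(x) = Σ a_i x^i, split into monomials and integrate each against ρ_sc separately.
Using ∫ x^{2j} ρ_sc = C_j = (1/(j+1)) C(2j, j) (Catalan numbers) and ∫ x^{2j+1} ρ_sc = 0 (odd monomials vanish by symmetry):
  i = 0 (even): a_0 · C_{0} = -2 · 1 = -2
  i = 1 (odd): ∫ x^1 ρ_sc = 0 (vanishes)
  i = 2 (even): a_2 · C_{1} = 3 · 1 = 3
  i = 4 (even): a_4 · C_{2} = -4 · 2 = -8

Summing the contributions: ∫_{−2}^{2} p(x) ρ_sc(x) dx = (-2) + 3 + (-8) = -7.


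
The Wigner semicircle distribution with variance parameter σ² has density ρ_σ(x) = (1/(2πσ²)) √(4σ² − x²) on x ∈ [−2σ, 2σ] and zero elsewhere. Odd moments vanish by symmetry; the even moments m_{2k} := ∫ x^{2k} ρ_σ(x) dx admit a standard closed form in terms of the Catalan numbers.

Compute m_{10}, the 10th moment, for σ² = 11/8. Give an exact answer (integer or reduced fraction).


By the scaled semicircle moment identity, m_{2k} = σ^{2k} · C_k with k = 5.
C_5 = (1/(k+1)) · C(2k, k) = (1/6) · C(10, 5) = (1/6) · 252 = 42.
σ^{2k} = (σ²)^k = (11/8)^5 = 161051/32768.

Therefore m_{10} = σ^{10} · C_5 = (161051/32768) · 42 = 3382071/16384.


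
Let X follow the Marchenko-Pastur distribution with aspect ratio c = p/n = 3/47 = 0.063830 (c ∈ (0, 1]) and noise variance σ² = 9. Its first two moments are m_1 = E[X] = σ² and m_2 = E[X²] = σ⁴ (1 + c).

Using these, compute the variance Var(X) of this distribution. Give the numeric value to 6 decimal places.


m_1 = E[X] = σ² = 9, so m_1² = 81.
m_2 = E[X²] = σ⁴ (1 + c) = 81 · (1 + 0.063830) = 81 · 1.063830 = 86.170213.
(Note m_2 − m_1² simplifies to c · σ⁴ = 0.063830 · 81.)

Var(X) = m_2 − m_1² = 86.170213 − 81 = 5.170213.


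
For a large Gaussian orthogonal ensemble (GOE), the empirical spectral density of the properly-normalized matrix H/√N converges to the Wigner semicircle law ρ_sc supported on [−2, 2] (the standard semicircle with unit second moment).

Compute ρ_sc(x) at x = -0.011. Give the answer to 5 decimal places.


ρ_sc(x) = (1/(2π)) √(4 − x²). With x = -0.011:
  4 − x² = 4 − (-0.011)² = 4 − 0.000121 = 3.999879.
  √(4 − x²) = 1.999970.
  1/(2π) = 0.159155.
  ρ_sc(-0.011) = 0.159155 · 1.999970 = 0.318305.

Rounded to 5 decimal places: ρ_sc(-0.011) ≈ 0.31831.


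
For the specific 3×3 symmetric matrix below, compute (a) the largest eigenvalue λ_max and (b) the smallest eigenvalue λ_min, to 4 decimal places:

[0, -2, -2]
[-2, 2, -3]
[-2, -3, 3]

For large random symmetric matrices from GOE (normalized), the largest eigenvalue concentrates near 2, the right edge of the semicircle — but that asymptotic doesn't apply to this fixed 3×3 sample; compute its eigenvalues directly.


Since M is real symmetric, all three eigenvalues are real; they are the roots of det(λI − M) = λ³ − (tr M) λ² + s λ − det M, where s is the sum of the principal 2×2 minors.
tr M = 0 + 2 + 3 = 5.
s = (0·2 − (-2)²) + (0·3 − (-2)²) + (2·3 − (-3)²) = -4 + (-4) + (-3) = -11.
det M (expand along row 1) = 0·(-3) − (-2)·(-12) + (-2)·10 = -44.
Characteristic polynomial: λ³ − 5λ² − 11λ + 44 = 0.
Substitute λ = y + (tr M)/3 = y + 1.666667 to remove the quadratic term: y³ + p·y + q = 0 with p = s − (tr M)²/3 = -19.333333 and q = −2(tr M)³/27 + (tr M)·s/3 − det M = 16.407407.
Three real roots ⇒ use the trigonometric (Viète) form: r = 2√(−p/3) = 5.077182, φ = arccos(3q/(p·r)) = arccos(-0.501455) = 2.096076 rad.
y_k = r·cos(φ/3 − 2πk/3) for k = 0, 1, 2 gives y = 3.887518, 0.884444, -4.771963.
λ_k = y_k + 1.666667 gives λ = 5.5542, 2.5511, -3.1053 (check: the sum is 5.0000 = tr M).

Hence λ_max = 5.5542 and λ_min = -3.1053.


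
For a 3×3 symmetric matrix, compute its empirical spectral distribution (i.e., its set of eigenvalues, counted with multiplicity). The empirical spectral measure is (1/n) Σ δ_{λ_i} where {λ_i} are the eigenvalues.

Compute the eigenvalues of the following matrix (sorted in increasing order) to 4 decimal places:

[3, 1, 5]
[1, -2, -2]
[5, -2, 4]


Since M is real symmetric, all three eigenvalues are real; they are the roots of det(λI − M) = λ³ − (tr M) λ² + s λ − det M, where s is the sum of the principal 2×2 minors.
tr M = 3 + (-2) + 4 = 5.
s = (3·(-2) − 1²) + (3·4 − 5²) + ((-2)·4 − (-2)²) = -7 + (-13) + (-12) = -32.
det M (expand along row 1) = 3·(-12) − 1·14 + 5·8 = -10.
Characteristic polynomial: λ³ − 5λ² − 32λ + 10 = 0.
Substitute λ = y + (tr M)/3 = y + 1.666667 to remove the quadratic term: y³ + p·y + q = 0 with p = s − (tr M)²/3 = -40.333333 and q = −2(tr M)³/27 + (tr M)·s/3 − det M = -52.592593.
Three real roots ⇒ use the trigonometric (Viète) form: r = 2√(−p/3) = 7.333333, φ = arccos(3q/(p·r)) = arccos(0.533434) = 1.008142 rad.
y_k = r·cos(φ/3 − 2πk/3) for k = 0, 1, 2 gives y = 6.923147, -1.367329, -5.555818.
λ_k = y_k + 1.666667 gives λ = 8.5898, 0.2993, -3.8892 (check: the sum is 5.0000 = tr M).

Eigenvalues sorted in increasing order: [-3.8892, 0.2993, 8.5898].


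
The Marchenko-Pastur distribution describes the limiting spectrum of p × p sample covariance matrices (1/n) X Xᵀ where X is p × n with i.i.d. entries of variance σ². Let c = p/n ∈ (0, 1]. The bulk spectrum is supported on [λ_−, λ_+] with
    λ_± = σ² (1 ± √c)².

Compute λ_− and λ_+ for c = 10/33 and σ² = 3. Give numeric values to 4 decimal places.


c = 10/33 = 0.303030; √c = 0.550482.
λ_− = σ² (1 − √c)² = 3 · (1 − 0.550482)² = 3 · (0.449518)² = 0.606200.
λ_+ = σ² (1 + √c)² = 3 · (1 + 0.550482)² = 3 · (1.550482)² = 7.211982.

Rounded to 4 decimal places: λ_− ≈ 0.6062, λ_+ ≈ 7.2120.


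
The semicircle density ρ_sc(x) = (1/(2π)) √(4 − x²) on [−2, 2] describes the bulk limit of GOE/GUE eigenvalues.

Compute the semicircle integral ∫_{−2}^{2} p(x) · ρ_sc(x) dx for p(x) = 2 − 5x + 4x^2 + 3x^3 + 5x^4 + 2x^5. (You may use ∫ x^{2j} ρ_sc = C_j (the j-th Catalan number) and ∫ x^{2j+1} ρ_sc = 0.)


Write p(x) = Σ a_i x^i, split into monomials and integrate each against ρ_sc separately.
Using ∫ x^{2j} ρ_sc = C_j = (1/(j+1)) C(2j, j) (Catalan numbers) and ∫ x^{2j+1} ρ_sc = 0 (odd monomials vanish by symmetry):
  i = 0 (even): a_0 · C_{0} = 2 · 1 = 2
  i = 1 (odd): ∫ x^1 ρ_sc = 0 (vanishes)
  i = 2 (even): a_2 · C_{1} = 4 · 1 = 4
  i = 3 (odd): ∫ x^3 ρ_sc = 0 (vanishes)
  i = 4 (even): a_4 · C_{2} = 5 · 2 = 10
  i = 5 (odd): ∫ x^5 ρ_sc = 0 (vanishes)

Summing the contributions: ∫_{−2}^{2} p(x) ρ_sc(x) dx = 2 + 4 + 10 = 16.


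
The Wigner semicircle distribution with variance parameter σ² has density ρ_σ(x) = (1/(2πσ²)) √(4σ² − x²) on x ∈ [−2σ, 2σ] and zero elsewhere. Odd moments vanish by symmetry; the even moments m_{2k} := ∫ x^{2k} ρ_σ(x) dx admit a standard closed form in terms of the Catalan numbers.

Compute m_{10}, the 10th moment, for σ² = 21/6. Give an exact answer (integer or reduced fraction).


By the scaled semicircle moment identity, m_{2k} = σ^{2k} · C_k with k = 5.
C_5 = (1/(k+1)) · C(2k, k) = (1/6) · C(10, 5) = (1/6) · 252 = 42.
σ^{2k} = (σ²)^k = (21/6)^5 = 16807/32.

Therefore m_{10} = σ^{10} · C_5 = (16807/32) · 42 = 352947/16.


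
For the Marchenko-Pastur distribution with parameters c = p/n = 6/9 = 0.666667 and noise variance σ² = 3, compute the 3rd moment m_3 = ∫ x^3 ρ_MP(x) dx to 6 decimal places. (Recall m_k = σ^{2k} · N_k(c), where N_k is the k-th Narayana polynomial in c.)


E[X³] = σ⁶ (1 + 3c + c²) (third MP moment). With σ² = 3 (so σ⁶ = 27) and c = 6/9 = 0.666667: E[X³] = 27 · (1 + 3·0.666667 + (0.666667)²) = 27 · 3.444444.

So E[X^3] = 93.000000.


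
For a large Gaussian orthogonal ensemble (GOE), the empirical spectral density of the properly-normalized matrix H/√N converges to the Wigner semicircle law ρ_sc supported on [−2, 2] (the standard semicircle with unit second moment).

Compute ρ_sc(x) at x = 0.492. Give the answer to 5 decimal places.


ρ_sc(x) = (1/(2π)) √(4 − x²). With x = 0.492:
  4 − x² = 4 − (0.492)² = 4 − 0.242064 = 3.757936.
  √(4 − x²) = 1.938540.
  1/(2π) = 0.159155.
  ρ_sc(0.492) = 0.159155 · 1.938540 = 0.308528.

Rounded to 5 decimal places: ρ_sc(0.492) ≈ 0.30853.


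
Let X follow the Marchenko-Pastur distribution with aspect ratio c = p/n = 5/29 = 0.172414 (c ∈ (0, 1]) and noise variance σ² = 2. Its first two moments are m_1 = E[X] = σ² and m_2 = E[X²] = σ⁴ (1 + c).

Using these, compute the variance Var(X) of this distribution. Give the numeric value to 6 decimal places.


m_1 = E[X] = σ² = 2, so m_1² = 4.
m_2 = E[X²] = σ⁴ (1 + c) = 4 · (1 + 0.172414) = 4 · 1.172414 = 4.689655.
(Note m_2 − m_1² simplifies to c · σ⁴ = 0.172414 · 4.)

Var(X) = m_2 − m_1² = 4.689655 − 4 = 0.689655.


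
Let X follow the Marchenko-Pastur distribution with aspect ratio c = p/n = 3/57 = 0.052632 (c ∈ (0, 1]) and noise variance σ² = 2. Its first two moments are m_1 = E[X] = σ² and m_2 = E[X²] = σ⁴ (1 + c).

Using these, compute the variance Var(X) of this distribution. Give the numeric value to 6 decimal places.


m_1 = E[X] = σ² = 2, so m_1² = 4.
m_2 = E[X²] = σ⁴ (1 + c) = 4 · (1 + 0.052632) = 4 · 1.052632 = 4.210526.
(Note m_2 − m_1² simplifies to c · σ⁴ = 0.052632 · 4.)

Var(X) = m_2 − m_1² = 4.210526 − 4 = 0.210526.


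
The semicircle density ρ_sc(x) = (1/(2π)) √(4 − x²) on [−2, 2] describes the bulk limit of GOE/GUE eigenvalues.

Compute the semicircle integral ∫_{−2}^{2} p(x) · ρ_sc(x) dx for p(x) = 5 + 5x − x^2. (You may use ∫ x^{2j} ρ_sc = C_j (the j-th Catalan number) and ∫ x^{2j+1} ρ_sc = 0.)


Write p(x) = Σ a_i x^i, split into monomials and integrate each against ρ_sc separately.
Using ∫ x^{2j} ρ_sc = C_j = (1/(j+1)) C(2j, j) (Catalan numbers) and ∫ x^{2j+1} ρ_sc = 0 (odd monomials vanish by symmetry):
  i = 0 (even): a_0 · C_{0} = 5 · 1 = 5
  i = 1 (odd): ∫ x^1 ρ_sc = 0 (vanishes)
  i = 2 (even): a_2 · C_{1} = -1 · 1 = -1

Summing the contributions: ∫_{−2}^{2} p(x) ρ_sc(x) dx = 5 + (-1) = 4.


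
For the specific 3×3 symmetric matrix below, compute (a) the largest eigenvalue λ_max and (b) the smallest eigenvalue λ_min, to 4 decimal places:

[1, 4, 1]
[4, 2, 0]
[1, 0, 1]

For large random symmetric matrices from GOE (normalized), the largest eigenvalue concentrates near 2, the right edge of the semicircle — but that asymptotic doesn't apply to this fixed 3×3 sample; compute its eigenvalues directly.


Since M is real symmetric, all three eigenvalues are real; they are the roots of det(λI − M) = λ³ − (tr M) λ² + s λ − det M, where s is the sum of the principal 2×2 minors.
tr M = 1 + 2 + 1 = 4.
s = (1·2 − 4²) + (1·1 − 1²) + (2·1 − 0²) = -14 + 0 + 2 = -12.
det M (expand along row 1) = 1·2 − 4·4 + 1·(-2) = -16.
Characteristic polynomial: λ³ − 4λ² − 12λ + 16 = 0.
Substitute λ = y + (tr M)/3 = y + 1.333333 to remove the quadratic term: y³ + p·y + q = 0 with p = s − (tr M)²/3 = -17.333333 and q = −2(tr M)³/27 + (tr M)·s/3 − det M = -4.740741.
Three real roots ⇒ use the trigonometric (Viète) form: r = 2√(−p/3) = 4.807402, φ = arccos(3q/(p·r)) = arccos(0.170677) = 1.399280 rad.
y_k = r·cos(φ/3 − 2πk/3) for k = 0, 1, 2 gives y = 4.293880, -0.274700, -4.019179.
λ_k = y_k + 1.333333 gives λ = 5.6272, 1.0586, -2.6858 (check: the sum is 4.0000 = tr M).

Hence λ_max = 5.6272 and λ_min = -2.6858.


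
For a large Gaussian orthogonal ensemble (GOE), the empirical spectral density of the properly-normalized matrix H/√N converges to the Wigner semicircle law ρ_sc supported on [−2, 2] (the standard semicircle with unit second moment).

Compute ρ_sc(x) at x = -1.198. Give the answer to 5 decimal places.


ρ_sc(x) = (1/(2π)) √(4 − x²). With x = -1.198:
  4 − x² = 4 − (-1.198)² = 4 − 1.435204 = 2.564796.
  √(4 − x²) = 1.601498.
  1/(2π) = 0.159155.
  ρ_sc(-1.198) = 0.159155 · 1.601498 = 0.254886.

Rounded to 5 decimal places: ρ_sc(-1.198) ≈ 0.25489.


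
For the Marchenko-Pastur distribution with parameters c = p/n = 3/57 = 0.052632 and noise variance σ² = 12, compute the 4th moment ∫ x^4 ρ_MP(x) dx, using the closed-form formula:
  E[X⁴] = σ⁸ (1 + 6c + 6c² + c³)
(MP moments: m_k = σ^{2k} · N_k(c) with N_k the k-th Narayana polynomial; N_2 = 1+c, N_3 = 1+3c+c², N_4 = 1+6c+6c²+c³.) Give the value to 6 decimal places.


E[X⁴] = σ⁸ (1 + 6c + 6c² + c³) (fourth MP moment). With σ² = 12 (so σ⁸ = 20736) and c = 3/57 = 0.052632: E[X⁴] = 20736 · (1 + 6·0.052632 + 6·(0.052632)² + (0.052632)³) = 20736 · 1.332556.

So E[X^4] = 27631.876367.


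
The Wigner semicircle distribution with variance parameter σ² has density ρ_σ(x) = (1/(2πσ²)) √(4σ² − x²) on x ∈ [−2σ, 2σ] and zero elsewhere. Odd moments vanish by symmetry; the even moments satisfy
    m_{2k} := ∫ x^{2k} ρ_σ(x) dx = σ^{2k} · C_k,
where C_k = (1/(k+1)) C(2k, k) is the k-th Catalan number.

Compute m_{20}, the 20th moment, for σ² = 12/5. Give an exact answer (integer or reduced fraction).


By the scaled semicircle moment identity, m_{2k} = σ^{2k} · C_k with k = 10.
C_10 = (1/(k+1)) · C(2k, k) = (1/11) · C(20, 10) = (1/11) · 184756 = 16796.
σ^{2k} = (σ²)^k = (12/5)^10 = 61917364224/9765625.

Therefore m_{20} = σ^{20} · C_10 = (61917364224/9765625) · 16796 = 1039964049506304/9765625.


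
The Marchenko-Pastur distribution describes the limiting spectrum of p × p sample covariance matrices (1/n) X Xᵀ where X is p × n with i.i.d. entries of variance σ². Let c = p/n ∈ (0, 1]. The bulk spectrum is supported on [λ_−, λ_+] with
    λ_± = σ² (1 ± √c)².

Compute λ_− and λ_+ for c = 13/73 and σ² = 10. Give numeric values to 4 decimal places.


c = 13/73 = 0.178082; √c = 0.421998.
λ_− = σ² (1 − √c)² = 10 · (1 − 0.421998)² = 10 · (0.578002)² = 3.340865.
λ_+ = σ² (1 + √c)² = 10 · (1 + 0.421998)² = 10 · (1.421998)² = 20.220779.

Rounded to 4 decimal places: λ_− ≈ 3.3409, λ_+ ≈ 20.2208.
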